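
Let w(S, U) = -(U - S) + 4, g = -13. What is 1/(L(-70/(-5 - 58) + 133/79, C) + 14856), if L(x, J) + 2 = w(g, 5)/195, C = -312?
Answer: 195/2896516 ≈ 6.7322e-5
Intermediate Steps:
w(S, U) = 4 + S - U (w(S, U) = (S - U) + 4 = 4 + S - U)
L(x, J) = -404/195 (L(x, J) = -2 + (4 - 13 - 1*5)/195 = -2 + (4 - 13 - 5)*(1/195) = -2 - 14*1/195 = -2 - 14/195 = -404/195)
1/(L(-70/(-5 - 58) + 133/79, C) + 14856) = 1/(-404/195 + 14856) = 1/(2896516/195) = 195/2896516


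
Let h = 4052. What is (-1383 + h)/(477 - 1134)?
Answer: -2669/657 ≈ -4.0624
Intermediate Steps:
(-1383 + h)/(477 - 1134) = (-1383 + 4052)/(477 - 1134) = 2669/(-657) = 2669*(-1/657) = -2669/657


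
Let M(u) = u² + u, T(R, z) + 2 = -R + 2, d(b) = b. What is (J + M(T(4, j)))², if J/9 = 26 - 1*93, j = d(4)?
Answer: 349281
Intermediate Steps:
j = 4
J = -603 (J = 9*(26 - 1*93) = 9*(26 - 93) = 9*(-67) = -603)
T(R, z) = -R (T(R, z) = -2 + (-R + 2) = -2 + (2 - R) = -R)
M(u) = u + u²
(J + M(T(4, j)))² = (-603 + (-1*4)*(1 - 1*4))² = (-603 - 4*(1 - 4))² = (-603 - 4*(-3))² = (-603 + 12)² = (-591)² = 349281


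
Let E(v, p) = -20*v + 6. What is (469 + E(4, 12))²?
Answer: 156025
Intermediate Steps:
E(v, p) = 6 - 20*v
(469 + E(4, 12))² = (469 + (6 - 20*4))² = (469 + (6 - 80))² = (469 - 74)² = 395² = 156025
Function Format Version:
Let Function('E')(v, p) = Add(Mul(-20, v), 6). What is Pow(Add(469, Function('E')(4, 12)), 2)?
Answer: 156025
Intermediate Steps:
Function('E')(v, p) = Add(6, Mul(-20, v))
Pow(Add(469, Function('E')(4, 12)), 2) = Pow(Add(469, Add(6, Mul(-20, 4))), 2) = Pow(Add(469, Add(6, -80)), 2) = Pow(Add(469, -74), 2) = Pow(395, 2) = 156025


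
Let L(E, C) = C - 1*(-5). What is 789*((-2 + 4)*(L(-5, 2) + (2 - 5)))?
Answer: 6312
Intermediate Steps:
L(E, C) = 5 + C (L(E, C) = C + 5 = 5 + C)
789*((-2 + 4)*(L(-5, 2) + (2 - 5))) = 789*((-2 + 4)*((5 + 2) + (2 - 5))) = 789*(2*(7 - 3)) = 789*(2*4) = 789*8 = 6312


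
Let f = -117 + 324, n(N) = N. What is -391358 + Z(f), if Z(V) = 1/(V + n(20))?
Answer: -88838265/227 ≈ -3.9136e+5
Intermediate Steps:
f = 207
Z(V) = 1/(20 + V) (Z(V) = 1/(V + 20) = 1/(20 + V))
-391358 + Z(f) = -391358 + 1/(20 + 207) = -391358 + 1/227 = -88838265/227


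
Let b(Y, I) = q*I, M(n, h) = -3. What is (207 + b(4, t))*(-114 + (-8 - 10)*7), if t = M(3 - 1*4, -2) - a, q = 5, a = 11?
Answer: -32880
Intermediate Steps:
t = -14 (t = -3 - 1*11 = -3 - 11 = -14)
b(Y, I) = 5*I
(207 + b(4, t))*(-114 + (-8 - 10)*7) = (207 + 5*(-14))*(-114 + (-8 - 10)*7) = (207 - 70)*(-114 - 18*7) = 137*(-114 - 126) = 137*(-240) = -32880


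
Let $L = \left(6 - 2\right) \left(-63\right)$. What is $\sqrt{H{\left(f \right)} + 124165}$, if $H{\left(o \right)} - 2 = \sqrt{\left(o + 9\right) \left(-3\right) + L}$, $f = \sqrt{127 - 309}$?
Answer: $\sqrt{124167 + \sqrt{3} \sqrt{-93 - i \sqrt{182}}} \approx 352.38 - 0.024 i$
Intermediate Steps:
$f = i \sqrt{182}$ ($f = \sqrt{-182} = i \sqrt{182} \approx 13.491 i$)
$L = -252$ ($L = \left(6 - 2\right) \left(-63\right) = 4 \left(-63\right) = -252$)
$H{\left(o \right)} = 2 + \sqrt{-279 - 3 o}$ ($H{\left(o \right)} = 2 + \sqrt{\left(o + 9\right) \left(-3\right) - 252} = 2 + \sqrt{\left(9 + o\right) \left(-3\right) - 252} = 2 + \sqrt{\left(-27 - 3 o\right) - 252} = 2 + \sqrt{-279 - 3 o}$)
$\sqrt{H{\left(f \right)} + 124165} = \sqrt{\left(2 + \sqrt{-279 - 3 i \sqrt{182}}\right) + 124165} = \sqrt{124167 + \sqrt{-279 - 3 i \sqrt{182}}}$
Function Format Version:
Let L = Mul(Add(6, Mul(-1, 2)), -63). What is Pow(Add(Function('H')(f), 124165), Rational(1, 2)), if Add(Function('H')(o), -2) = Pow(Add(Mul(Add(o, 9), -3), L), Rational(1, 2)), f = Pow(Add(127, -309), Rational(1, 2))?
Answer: Pow(Add(124167, Mul(Pow(3, Rational(1, 2)), Pow(Add(-93, Mul(-1, I, Pow(182, Rational(1, 2)))), Rational(1, 2)))), Rational(1, 2)) ≈ Add(352.38, Mul(-0.024, I))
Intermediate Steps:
f = Mul(I, Pow(182, Rational(1, 2))) (f = Pow(-182, Rational(1, 2)) = Mul(I, Pow(182, Rational(1, 2))) ≈ Mul(13.491, I))
L = -252 (L = Mul(Add(6, -2), -63) = Mul(4, -63) = -252)
Function('H')(o) = Add(2, Pow(Add(-279, Mul(-3, o)), Rational(1, 2))) (Function('H')(o) = Add(2, Pow(Add(Mul(Add(o, 9), -3), -252), Rational(1, 2))) = Add(2, Pow(Add(Mul(Add(9, o), -3), -252), Rational(1, 2))) = Add(2, Pow(Add(Add(-27, Mul(-3, o)), -252), Rational(1, 2))) = Add(2, Pow(Add(-279, Mul(-3, o)), Rational(1, 2))))
Pow(Add(Function('H')(f), 124165), Rational(1, 2)) = Pow(Add(Add(2, Pow(Add(-279, Mul(-3, Mul(I, Pow(182, Rational(1, 2))))), Rational(1, 2))), 124165), Rational(1, 2)) = Pow(Add(Add(2, Pow(Add(-279, Mul(-3, I, Pow(182, Rational(1, 2)))), Rational(1, 2))), 124165), Rational(1, 2)) = Pow(Add(124167, Pow(Add(-279, Mul(-3, I, Pow(182, Rational(1, 2)))), Rational(1, 2))), Rational(1, 2))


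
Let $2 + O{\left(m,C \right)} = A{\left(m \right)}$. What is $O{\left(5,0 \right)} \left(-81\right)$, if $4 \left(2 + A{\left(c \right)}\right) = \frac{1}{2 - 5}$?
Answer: $\frac{1323}{4} \approx 330.75$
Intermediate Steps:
$A{\left(c \right)} = - \frac{25}{12}$ ($A{\left(c \right)} = -2 + \frac{1}{4 \left(2 - 5\right)} = -2 + \frac{1}{4 \left(-3\right)} = -2 + \frac{1}{4} \left(- \frac{1}{3}\right) = -2 - \frac{1}{12} = - \frac{25}{12}$)
$O{\left(m,C \right)} = - \frac{49}{12}$ ($O{\left(m,C \right)} = -2 - \frac{25}{12} = - \frac{49}{12}$)
$O{\left(5,0 \right)} \left(-81\right) = \left(- \frac{49}{12}\right) \left(-81\right) = \frac{1323}{4}$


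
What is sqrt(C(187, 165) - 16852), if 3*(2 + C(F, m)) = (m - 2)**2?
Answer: I*sqrt(71979)/3 ≈ 89.43*I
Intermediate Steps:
C(F, m) = -2 + (-2 + m)**2/3 (C(F, m) = -2 + (m - 2)**2/3 = -2 + (-2 + m)**2/3)
sqrt(C(187, 165) - 16852) = sqrt((-2 + (-2 + 165)**2/3) - 16852) = sqrt((-2 + (1/3)*163**2) - 16852) = sqrt((-2 + (1/3)*26569) - 16852) = sqrt((-2 + 26569/3) - 16852) = sqrt(26563/3 - 16852) = sqrt(-23993/3) = I*sqrt(71979)/3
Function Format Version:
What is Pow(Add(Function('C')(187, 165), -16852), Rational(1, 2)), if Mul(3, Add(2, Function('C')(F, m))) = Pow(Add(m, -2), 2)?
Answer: Mul(Rational(1, 3), I, Pow(71979, Rational(1, 2))) ≈ Mul(89.430, I)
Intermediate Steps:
Function('C')(F, m) = Add(-2, Mul(Rational(1, 3), Pow(Add(-2, m), 2))) (Function('C')(F, m) = Add(-2, Mul(Rational(1, 3), Pow(Add(m, -2), 2))) = Add(-2, Mul(Rational(1, 3), Pow(Add(-2, m), 2))))
Pow(Add(Function('C')(187, 165), -16852), Rational(1, 2)) = Pow(Add(Add(-2, Mul(Rational(1, 3), Pow(Add(-2, 165), 2))), -16852), Rational(1, 2)) = Pow(Add(Add(-2, Mul(Rational(1, 3), Pow(163, 2))), -16852), Rational(1, 2)) = Pow(Add(Add(-2, Mul(Rational(1, 3), 26569)), -16852), Rational(1, 2)) = Pow(Add(Add(-2, Rational(26569, 3)), -16852), Rational(1, 2)) = Pow(Add(Rational(26563, 3), -16852), Rational(1, 2)) = Pow(Rational(-23993, 3), Rational(1, 2)) = Mul(Rational(1, 3), I, Pow(71979, Rational(1, 2)))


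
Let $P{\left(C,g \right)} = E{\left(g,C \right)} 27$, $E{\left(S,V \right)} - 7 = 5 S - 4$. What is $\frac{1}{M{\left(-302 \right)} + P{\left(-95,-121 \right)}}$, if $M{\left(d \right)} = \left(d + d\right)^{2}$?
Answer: $\frac{1}{348562} \approx 2.8689 \cdot 10^{-6}$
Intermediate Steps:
$E{\left(S,V \right)} = 3 + 5 S$ ($E{\left(S,V \right)} = 7 + \left(5 S - 4\right) = 7 + \left(-4 + 5 S\right) = 3 + 5 S$)
$M{\left(d \right)} = 4 d^{2}$ ($M{\left(d \right)} = \left(2 d\right)^{2} = 4 d^{2}$)
$P{\left(C,g \right)} = 81 + 135 g$ ($P{\left(C,g \right)} = \left(3 + 5 g\right) 27 = 81 + 135 g$)
$\frac{1}{M{\left(-302 \right)} + P{\left(-95,-121 \right)}} = \frac{1}{4 \left(-302\right)^{2} + \left(81 + 135 \left(-121\right)\right)} = \frac{1}{4 \cdot 91204 + \left(81 - 16335\right)} = \frac{1}{364816 - 16254} = \frac{1}{348562}$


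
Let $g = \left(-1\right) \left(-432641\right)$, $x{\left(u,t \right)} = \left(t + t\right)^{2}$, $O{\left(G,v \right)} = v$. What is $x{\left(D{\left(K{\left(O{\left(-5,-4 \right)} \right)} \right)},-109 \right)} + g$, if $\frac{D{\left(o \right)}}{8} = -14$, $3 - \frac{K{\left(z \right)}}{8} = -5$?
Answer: $480165$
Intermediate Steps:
$K{\left(z \right)} = 64$ ($K{\left(z \right)} = 24 - -40 = 24 + 40 = 64$)
$D{\left(o \right)} = -112$ ($D{\left(o \right)} = 8 \left(-14\right) = -112$)
$x{\left(u,t \right)} = 4 t^{2}$ ($x{\left(u,t \right)} = \left(2 t\right)^{2} = 4 t^{2}$)
$g = 432641$
$x{\left(D{\left(K{\left(O{\left(-5,-4 \right)} \right)} \right)},-109 \right)} + g = 4 \left(-109\right)^{2} + 432641 = 4 \cdot 11881 + 432641 = 47524 + 432641 = 480165$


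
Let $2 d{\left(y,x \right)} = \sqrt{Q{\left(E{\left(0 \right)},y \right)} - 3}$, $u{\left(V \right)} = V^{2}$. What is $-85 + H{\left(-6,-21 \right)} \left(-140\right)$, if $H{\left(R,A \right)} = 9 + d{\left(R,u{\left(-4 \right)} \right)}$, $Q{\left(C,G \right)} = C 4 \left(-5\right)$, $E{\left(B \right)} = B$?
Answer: $-1345 - 70 i \sqrt{3} \approx -1345.0 - 121.24 i$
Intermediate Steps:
$Q{\left(C,G \right)} = - 20 C$ ($Q{\left(C,G \right)} = 4 C \left(-5\right) = - 20 C$)
$d{\left(y,x \right)} = \frac{i \sqrt{3}}{2}$ ($d{\left(y,x \right)} = \frac{\sqrt{\left(-20\right) 0 - 3}}{2} = \frac{\sqrt{0 - 3}}{2} = \frac{\sqrt{-3}}{2} = \frac{i \sqrt{3}}{2}$)
$H{\left(R,A \right)} = 9 + \frac{i \sqrt{3}}{2}$
$-85 + H{\left(-6,-21 \right)} \left(-140\right) = -85 + \left(9 + \frac{i \sqrt{3}}{2}\right) \left(-140\right) = -85 - \left(1260 + 70 i \sqrt{3}\right) = -1345 - 70 i \sqrt{3}$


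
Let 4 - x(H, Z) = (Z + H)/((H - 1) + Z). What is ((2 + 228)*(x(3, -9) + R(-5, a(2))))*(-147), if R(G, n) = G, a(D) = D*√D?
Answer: 62790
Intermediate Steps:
a(D) = D^(3/2)
x(H, Z) = 4 - (H + Z)/(-1 + H + Z) (x(H, Z) = 4 - (Z + H)/((H - 1) + Z) = 4 - (H + Z)/((-1 + H) + Z) = 4 - (H + Z)/(-1 + H + Z))
((2 + 228)*(x(3, -9) + R(-5, a(2))))*(-147) = ((2 + 228)*((-4 + 3*3 + 3*(-9))/(-1 + 3 - 9) - 5))*(-147) = (230*((-4 + 9 - 27)/(-7) - 5))*(-147) = (230*(-⅐*(-22) - 5))*(-147) = (230*(22/7 - 5))*(-147) = (230*(-13/7))*(-147) = -2990/7*(-147) = 62790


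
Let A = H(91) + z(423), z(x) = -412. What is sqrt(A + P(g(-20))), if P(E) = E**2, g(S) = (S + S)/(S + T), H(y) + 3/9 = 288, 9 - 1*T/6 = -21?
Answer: I*sqrt(17895)/12 ≈ 11.148*I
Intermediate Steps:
T = 180 (T = 54 - 6*(-21) = 54 + 126 = 180)
H(y) = 863/3 (H(y) = -1/3 + 288 = 863/3)
g(S) = 2*S/(180 + S) (g(S) = (S + S)/(S + 180) = (2*S)/(180 + S) = 2*S/(180 + S))
A = -373/3 (A = 863/3 - 412 = -373/3 ≈ -124.33)
sqrt(A + P(g(-20))) = sqrt(-373/3 + (2*(-20)/(180 - 20))**2) = sqrt(-373/3 + (2*(-20)/160)**2) = sqrt(-373/3 + (2*(-20)*(1/160))**2) = sqrt(-373/3 + (-1/4)**2) = sqrt(-373/3 + 1/16) = sqrt(-5965/48) = I*sqrt(17895)/12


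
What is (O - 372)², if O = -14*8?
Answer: 234256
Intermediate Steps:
O = -112
(O - 372)² = (-112 - 372)² = (-484)² = 234256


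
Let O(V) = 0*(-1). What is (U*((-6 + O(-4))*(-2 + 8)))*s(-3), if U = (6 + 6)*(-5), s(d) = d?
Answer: -6480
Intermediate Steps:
O(V) = 0
U = -60 (U = 12*(-5) = -60)
(U*((-6 + O(-4))*(-2 + 8)))*s(-3) = -60*(-6 + 0)*(-2 + 8)*(-3) = -(-360)*6*(-3) = -60*(-36)*(-3) = 2160*(-3) = -6480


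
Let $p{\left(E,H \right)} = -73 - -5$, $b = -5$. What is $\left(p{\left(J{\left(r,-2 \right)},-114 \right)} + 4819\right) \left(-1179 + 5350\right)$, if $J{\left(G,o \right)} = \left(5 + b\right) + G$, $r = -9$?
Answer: $19816421$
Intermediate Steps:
$J{\left(G,o \right)} = G$ ($J{\left(G,o \right)} = \left(5 - 5\right) + G = 0 + G = G$)
$p{\left(E,H \right)} = -68$ ($p{\left(E,H \right)} = -73 + 5 = -68$)
$\left(p{\left(J{\left(r,-2 \right)},-114 \right)} + 4819\right) \left(-1179 + 5350\right) = \left(-68 + 4819\right) \left(-1179 + 5350\right) = 4751 \cdot 4171 = 19816421$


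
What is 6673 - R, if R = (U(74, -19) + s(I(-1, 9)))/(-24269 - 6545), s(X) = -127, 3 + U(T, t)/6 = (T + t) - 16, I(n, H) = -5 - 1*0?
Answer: 205621911/30814 ≈ 6673.0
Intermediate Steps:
I(n, H) = -5 (I(n, H) = -5 + 0 = -5)
U(T, t) = -114 + 6*T + 6*t (U(T, t) = -18 + 6*((T + t) - 16) = -18 + 6*(-16 + T + t) = -18 + (-96 + 6*T + 6*t) = -114 + 6*T + 6*t)
R = -89/30814 (R = ((-114 + 6*74 + 6*(-19)) - 127)/(-24269 - 6545) = ((-114 + 444 - 114) - 127)/(-30814) = (216 - 127)*(-1/30814) = 89*(-1/30814) = -89/30814 ≈ -0.0028883)
6673 - R = 6673 - 1*(-89/30814) = 6673 + 89/30814 = 205621911/30814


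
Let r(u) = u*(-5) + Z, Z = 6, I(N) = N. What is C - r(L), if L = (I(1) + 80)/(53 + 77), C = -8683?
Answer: -225833/26 ≈ -8685.9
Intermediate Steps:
L = 81/130 (L = (1 + 80)/(53 + 77) = 81/130 ≈ 0.62308)
r(u) = 6 - 5*u (r(u) = u*(-5) + 6 = -5*u + 6 = 6 - 5*u)
C - r(L) = -8683 - (6 - 5*81/130) = -8683 - (6 - 81/26) = -8683 - 1*75/26 = -8683 - 75/26 = -225833/26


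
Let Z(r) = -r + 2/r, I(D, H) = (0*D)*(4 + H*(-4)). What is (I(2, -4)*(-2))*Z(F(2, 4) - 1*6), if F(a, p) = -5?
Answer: 0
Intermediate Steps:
I(D, H) = 0 (I(D, H) = 0*(4 - 4*H) = 0)
(I(2, -4)*(-2))*Z(F(2, 4) - 1*6) = (0*(-2))*(-(-5 - 1*6) + 2/(-5 - 1*6)) = 0*(-(-5 - 6) + 2/(-5 - 6)) = 0*(-1*(-11) + 2/(-11)) = 0*(11 + 2*(-1/11)) = 0*(11 - 2/11) = 0*(119/11) = 0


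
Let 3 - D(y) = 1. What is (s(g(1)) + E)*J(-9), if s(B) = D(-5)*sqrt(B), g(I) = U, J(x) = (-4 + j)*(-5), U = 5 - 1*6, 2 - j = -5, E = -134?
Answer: 2010 - 30*I ≈ 2010.0 - 30.0*I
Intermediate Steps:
j = 7 (j = 2 - 1*(-5) = 2 + 5 = 7)
D(y) = 2 (D(y) = 3 - 1*1 = 3 - 1 = 2)
U = -1 (U = 5 - 6 = -1)
J(x) = -15 (J(x) = (-4 + 7)*(-5) = 3*(-5) = -15)
g(I) = -1
s(B) = 2*sqrt(B)
(s(g(1)) + E)*J(-9) = (2*sqrt(-1) - 134)*(-15) = (2*I - 134)*(-15) = (-134 + 2*I)*(-15) = 2010 - 30*I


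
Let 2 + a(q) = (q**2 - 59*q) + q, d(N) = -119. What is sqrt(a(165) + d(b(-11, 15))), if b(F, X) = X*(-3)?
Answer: sqrt(17534) ≈ 132.42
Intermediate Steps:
b(F, X) = -3*X
a(q) = -2 + q**2 - 58*q (a(q) = -2 + ((q**2 - 59*q) + q) = -2 + (q**2 - 58*q) = -2 + q**2 - 58*q)
sqrt(a(165) + d(b(-11, 15))) = sqrt((-2 + 165**2 - 58*165) - 119) = sqrt((-2 + 27225 - 9570) - 119) = sqrt(17653 - 119) = sqrt(17534)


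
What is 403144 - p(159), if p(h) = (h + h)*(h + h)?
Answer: 302020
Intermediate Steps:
p(h) = 4*h² (p(h) = (2*h)*(2*h) = 4*h²)
403144 - p(159) = 403144 - 4*159² = 403144 - 4*25281 = 403144 - 1*101124 = 403144 - 101124 = 302020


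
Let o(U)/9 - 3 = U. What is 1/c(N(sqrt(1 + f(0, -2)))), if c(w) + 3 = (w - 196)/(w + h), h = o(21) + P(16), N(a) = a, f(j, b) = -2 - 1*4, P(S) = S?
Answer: (-sqrt(5) + 232*I)/(2*(sqrt(5) - 446*I)) ≈ -0.2601 - 0.0012028*I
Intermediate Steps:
o(U) = 27 + 9*U
f(j, b) = -6 (f(j, b) = -2 - 4 = -6)
h = 232 (h = (27 + 9*21) + 16 = (27 + 189) + 16 = 216 + 16 = 232)
c(w) = -3 + (-196 + w)/(232 + w) (c(w) = -3 + (w - 196)/(w + 232) = -3 + (-196 + w)/(232 + w))
1/c(N(sqrt(1 + f(0, -2)))) = 1/(2*(-446 - sqrt(1 - 6))/(232 + sqrt(1 - 6))) = 1/(2*(-446 - sqrt(-5))/(232 + sqrt(-5))) = 1/(2*(-446 - I*sqrt(5))/(232 + I*sqrt(5))) = (232 + I*sqrt(5))/(2*(-446 - I*sqrt(5)))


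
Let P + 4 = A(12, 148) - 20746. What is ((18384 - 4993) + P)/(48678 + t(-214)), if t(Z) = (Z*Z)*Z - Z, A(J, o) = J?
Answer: 2449/3250484 ≈ 0.00075343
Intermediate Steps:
P = -20738 (P = -4 + (12 - 20746) = -4 - 20734 = -20738)
t(Z) = Z³ - Z (t(Z) = Z²*Z - Z = Z³ - Z)
((18384 - 4993) + P)/(48678 + t(-214)) = ((18384 - 4993) - 20738)/(48678 + ((-214)³ - 1*(-214))) = (13391 - 20738)/(48678 + (-9800344 + 214)) = -7347/(48678 - 9800130) = -7347/(-9751452) = -7347*(-1/9751452) = 2449/3250484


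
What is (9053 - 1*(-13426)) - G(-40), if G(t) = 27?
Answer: 22452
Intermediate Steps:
(9053 - 1*(-13426)) - G(-40) = (9053 - 1*(-13426)) - 1*27 = (9053 + 13426) - 27 = 22479 - 27 = 22452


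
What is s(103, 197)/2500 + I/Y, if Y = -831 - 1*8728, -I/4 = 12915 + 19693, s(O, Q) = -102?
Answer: 162552491/11948750 ≈ 13.604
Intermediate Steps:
I = -130432 (I = -4*(12915 + 19693) = -4*32608 = -130432)
Y = -9559 (Y = -831 - 8728 = -9559)
s(103, 197)/2500 + I/Y = -102/2500 - 130432/(-9559) = -102*1/2500 - 130432*(-1/9559) = -51/1250 + 130432/9559 = 162552491/11948750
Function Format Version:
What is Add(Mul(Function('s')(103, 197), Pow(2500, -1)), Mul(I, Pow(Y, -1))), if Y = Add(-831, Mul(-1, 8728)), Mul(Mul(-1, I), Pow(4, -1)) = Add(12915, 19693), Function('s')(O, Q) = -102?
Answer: Rational(162552491, 11948750) ≈ 13.604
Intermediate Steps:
I = -130432 (I = Mul(-4, Add(12915, 19693)) = Mul(-4, 32608) = -130432)
Y = -9559 (Y = Add(-831, -8728) = -9559)
Add(Mul(Function('s')(103, 197), Pow(2500, -1)), Mul(I, Pow(Y, -1))) = Add(Mul(-102, Pow(2500, -1)), Mul(-130432, Pow(-9559, -1))) = Add(Mul(-102, Rational(1, 2500)), Mul(-130432, Rational(-1, 9559))) = Add(Rational(-51, 1250), Rational(130432, 9559)) = Rational(162552491, 11948750)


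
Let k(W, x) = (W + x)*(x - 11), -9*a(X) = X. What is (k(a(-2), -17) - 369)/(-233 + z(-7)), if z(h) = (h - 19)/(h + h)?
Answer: -6349/14562 ≈ -0.43600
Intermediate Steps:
a(X) = -X/9
z(h) = (-19 + h)/(2*h) (z(h) = (-19 + h)/((2*h)) = (-19 + h)*(1/(2*h)) = (-19 + h)/(2*h))
k(W, x) = (-11 + x)*(W + x) (k(W, x) = (W + x)*(-11 + x) = (-11 + x)*(W + x))
(k(a(-2), -17) - 369)/(-233 + z(-7)) = (((-17)² - (-11)*(-2)/9 - 11*(-17) - ⅑*(-2)*(-17)) - 369)/(-233 + (½)*(-19 - 7)/(-7)) = ((289 - 11*2/9 + 187 + (2/9)*(-17)) - 369)/(-233 + (½)*(-⅐)*(-26)) = ((289 - 22/9 + 187 - 34/9) - 369)/(-233 + 13/7) = (4228/9 - 369)/(-1618/7) = (907/9)*(-7/1618) = -6349/14562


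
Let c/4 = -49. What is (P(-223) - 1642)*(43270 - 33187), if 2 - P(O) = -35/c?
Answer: -463061775/28 ≈ -1.6538e+7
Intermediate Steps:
c = -196 (c = 4*(-49) = -196)
P(O) = 51/28 (P(O) = 2 - (-35)/(-196) = 2 - (-35)*(-1)/196 = 2 - 1*5/28 = 2 - 5/28 = 51/28)
(P(-223) - 1642)*(43270 - 33187) = (51/28 - 1642)*(43270 - 33187) = -45925/28*10083 = -463061775/28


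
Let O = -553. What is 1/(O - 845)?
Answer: -1/1398 ≈ -0.00071531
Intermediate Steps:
1/(O - 845) = 1/(-553 - 845) = 1/(-1398) = -1/1398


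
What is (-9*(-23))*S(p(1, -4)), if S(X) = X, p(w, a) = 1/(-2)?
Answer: -207/2 ≈ -103.50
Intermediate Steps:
p(w, a) = -1/2
(-9*(-23))*S(p(1, -4)) = -9*(-23)*(-1/2) = 207*(-1/2) = -207/2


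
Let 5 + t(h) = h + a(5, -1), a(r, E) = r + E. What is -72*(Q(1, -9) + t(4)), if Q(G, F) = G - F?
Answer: -936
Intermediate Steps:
a(r, E) = E + r
t(h) = -1 + h (t(h) = -5 + (h + (-1 + 5)) = -5 + (h + 4) = -5 + (4 + h) = -1 + h)
-72*(Q(1, -9) + t(4)) = -72*((1 - 1*(-9)) + (-1 + 4)) = -72*((1 + 9) + 3) = -72*(10 + 3) = -72*13 = -936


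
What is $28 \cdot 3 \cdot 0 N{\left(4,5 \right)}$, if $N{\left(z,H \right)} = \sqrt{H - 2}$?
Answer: $0$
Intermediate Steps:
$N{\left(z,H \right)} = \sqrt{-2 + H}$
$28 \cdot 3 \cdot 0 N{\left(4,5 \right)} = 28 \cdot 3 \cdot 0 \sqrt{-2 + 5} = 28 \cdot 0 \sqrt{3} = 28 \cdot 0 = 0$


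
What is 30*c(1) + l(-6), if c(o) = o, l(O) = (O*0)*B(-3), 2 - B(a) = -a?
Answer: 30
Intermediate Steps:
B(a) = 2 + a (B(a) = 2 - (-1)*a = 2 + a)
l(O) = 0 (l(O) = (O*0)*(2 - 3) = 0*(-1) = 0)
30*c(1) + l(-6) = 30*1 + 0 = 30 + 0 = 30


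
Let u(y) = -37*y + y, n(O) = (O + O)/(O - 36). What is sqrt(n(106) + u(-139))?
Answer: sqrt(6133610)/35 ≈ 70.760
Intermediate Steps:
n(O) = 2*O/(-36 + O) (n(O) = (2*O)/(-36 + O) = 2*O/(-36 + O))
u(y) = -36*y
sqrt(n(106) + u(-139)) = sqrt(2*106/(-36 + 106) - 36*(-139)) = sqrt(2*106/70 + 5004) = sqrt(2*106*(1/70) + 5004) = sqrt(106/35 + 5004) = sqrt(175246/35) = sqrt(6133610)/35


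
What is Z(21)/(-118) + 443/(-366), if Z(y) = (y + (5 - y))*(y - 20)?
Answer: -13526/10797 ≈ -1.2528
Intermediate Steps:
Z(y) = -100 + 5*y (Z(y) = 5*(-20 + y) = -100 + 5*y)
Z(21)/(-118) + 443/(-366) = (-100 + 5*21)/(-118) + 443/(-366) = (-100 + 105)*(-1/118) + 443*(-1/366) = 5*(-1/118) - 443/366 = -5/118 - 443/366 = -13526/10797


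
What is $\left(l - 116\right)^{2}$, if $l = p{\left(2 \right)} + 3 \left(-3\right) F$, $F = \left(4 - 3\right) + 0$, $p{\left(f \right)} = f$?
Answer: $15129$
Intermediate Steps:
$F = 1$ ($F = 1 + 0 = 1$)
$l = -7$ ($l = 2 + 3 \left(-3\right) 1 = 2 - 9 = -7$)
$\left(l - 116\right)^{2} = \left(-7 - 116\right)^{2} = \left(-123\right)^{2} = 15129$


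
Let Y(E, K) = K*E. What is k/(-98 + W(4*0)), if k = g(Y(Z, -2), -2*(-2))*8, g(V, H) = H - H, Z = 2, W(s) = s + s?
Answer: 0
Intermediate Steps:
W(s) = 2*s
Y(E, K) = E*K
g(V, H) = 0
k = 0 (k = 0*8 = 0)
k/(-98 + W(4*0)) = 0/(-98 + 2*(4*0)) = 0/(-98 + 2*0) = 0/(-98 + 0) = 0/(-98) = -1/98*0 = 0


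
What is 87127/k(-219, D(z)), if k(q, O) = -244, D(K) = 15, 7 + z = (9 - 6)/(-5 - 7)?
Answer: -87127/244 ≈ -357.08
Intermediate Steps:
z = -29/4 (z = -7 + (9 - 6)/(-5 - 7) = -7 + 3/(-12) = -7 + 3*(-1/12) = -7 - ¼ = -29/4 ≈ -7.2500)
87127/k(-219, D(z)) = 87127/(-244) = 87127*(-1/244) = -87127/244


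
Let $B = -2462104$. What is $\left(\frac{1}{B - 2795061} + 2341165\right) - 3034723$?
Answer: $- \frac{3646148843071}{5257165} \approx -6.9356 \cdot 10^{5}$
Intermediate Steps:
$\left(\frac{1}{B - 2795061} + 2341165\right) - 3034723 = \left(\frac{1}{-2462104 - 2795061} + 2341165\right) - 3034723 = \left(\frac{1}{-5257165} + 2341165\right) - 3034723 = \left(- \frac{1}{5257165} + 2341165\right) - 3034723 = \frac{12307890697224}{5257165} - 3034723 = - \frac{3646148843071}{5257165}$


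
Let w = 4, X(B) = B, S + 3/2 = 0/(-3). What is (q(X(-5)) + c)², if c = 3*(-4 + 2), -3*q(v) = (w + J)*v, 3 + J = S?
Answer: 1681/36 ≈ 46.694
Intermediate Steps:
S = -3/2 (S = -3/2 + 0/(-3) = -3/2 + 0*(-⅓) = -3/2 + 0 = -3/2 ≈ -1.5000)
J = -9/2 (J = -3 - 3/2 = -9/2 ≈ -4.5000)
q(v) = v/6 (q(v) = -(4 - 9/2)*v/3 = -(-1)*v/6 = v/6)
c = -6 (c = 3*(-2) = -6)
(q(X(-5)) + c)² = ((⅙)*(-5) - 6)² = (-⅚ - 6)² = (-41/6)² = 1681/36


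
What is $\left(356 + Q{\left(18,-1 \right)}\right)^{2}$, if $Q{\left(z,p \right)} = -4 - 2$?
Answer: $122500$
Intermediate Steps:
$Q{\left(z,p \right)} = -6$
$\left(356 + Q{\left(18,-1 \right)}\right)^{2} = \left(356 - 6\right)^{2} = 350^{2} = 122500$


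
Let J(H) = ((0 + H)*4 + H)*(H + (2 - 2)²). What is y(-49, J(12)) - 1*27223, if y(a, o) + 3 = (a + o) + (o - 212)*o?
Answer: 339205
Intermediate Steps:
J(H) = 5*H² (J(H) = (H*4 + H)*(H + 0²) = (4*H + H)*(H + 0) = (5*H)*H = 5*H²)
y(a, o) = -3 + a + o + o*(-212 + o) (y(a, o) = -3 + ((a + o) + (o - 212)*o) = -3 + ((a + o) + (-212 + o)*o) = -3 + ((a + o) + o*(-212 + o)) = -3 + (a + o + o*(-212 + o)) = -3 + a + o + o*(-212 + o))
y(-49, J(12)) - 1*27223 = (-3 - 49 + (5*12²)² - 1055*12²) - 1*27223 = (-3 - 49 + (5*144)² - 1055*144) - 27223 = (-3 - 49 + 720² - 211*720) - 27223 = (-3 - 49 + 518400 - 151920) - 27223 = 366428 - 27223 = 339205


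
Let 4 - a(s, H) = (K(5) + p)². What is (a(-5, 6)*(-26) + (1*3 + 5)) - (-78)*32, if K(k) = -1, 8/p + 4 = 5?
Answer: 3674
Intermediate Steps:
p = 8 (p = 8/(-4 + 5) = 8/1 = 8*1 = 8)
a(s, H) = -45 (a(s, H) = 4 - (-1 + 8)² = 4 - 1*7² = 4 - 1*49 = 4 - 49 = -45)
(a(-5, 6)*(-26) + (1*3 + 5)) - (-78)*32 = (-45*(-26) + (1*3 + 5)) - (-78)*32 = (1170 + (3 + 5)) - 1*(-2496) = (1170 + 8) + 2496 = 1178 + 2496 = 3674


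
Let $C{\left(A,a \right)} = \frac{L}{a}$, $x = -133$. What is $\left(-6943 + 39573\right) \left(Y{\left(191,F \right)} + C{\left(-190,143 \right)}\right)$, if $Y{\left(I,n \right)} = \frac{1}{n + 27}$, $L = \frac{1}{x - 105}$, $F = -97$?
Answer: $- \frac{87348}{187} \approx -467.1$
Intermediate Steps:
$L = - \frac{1}{238}$ ($L = \frac{1}{-133 - 105} = \frac{1}{-238} = - \frac{1}{238} \approx -0.0042017$)
$Y{\left(I,n \right)} = \frac{1}{27 + n}$
$C{\left(A,a \right)} = - \frac{1}{238 a}$
$\left(-6943 + 39573\right) \left(Y{\left(191,F \right)} + C{\left(-190,143 \right)}\right) = \left(-6943 + 39573\right) \left(\frac{1}{27 - 97} - \frac{1}{238 \cdot 143}\right) = 32630 \left(\frac{1}{-70} - \frac{1}{34034}\right) = 32630 \left(- \frac{1}{70} - \frac{1}{34034}\right) = 32630 \left(- \frac{174}{12155}\right) = - \frac{87348}{187}$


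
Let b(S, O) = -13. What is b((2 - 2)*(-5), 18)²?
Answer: 169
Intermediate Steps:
b((2 - 2)*(-5), 18)² = (-13)² = 169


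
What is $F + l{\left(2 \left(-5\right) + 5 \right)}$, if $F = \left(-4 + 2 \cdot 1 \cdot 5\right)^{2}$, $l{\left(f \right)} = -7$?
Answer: $29$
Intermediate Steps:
$F = 36$ ($F = \left(-4 + 2 \cdot 5\right)^{2} = \left(-4 + 10\right)^{2} = 6^{2} = 36$)
$F + l{\left(2 \left(-5\right) + 5 \right)} = 36 - 7 = 29$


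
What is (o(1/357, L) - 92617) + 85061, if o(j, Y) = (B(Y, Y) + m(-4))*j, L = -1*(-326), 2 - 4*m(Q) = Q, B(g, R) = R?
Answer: -5394329/714 ≈ -7555.1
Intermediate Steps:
m(Q) = 1/2 - Q/4
L = 326
o(j, Y) = j*(3/2 + Y) (o(j, Y) = (Y + (1/2 - 1/4*(-4)))*j = (Y + (1/2 + 1))*j = (Y + 3/2)*j = (3/2 + Y)*j = j*(3/2 + Y))
(o(1/357, L) - 92617) + 85061 = ((1/2)*(3 + 2*326)/357 - 92617) + 85061 = ((1/2)*(1/357)*(3 + 652) - 92617) + 85061 = ((1/2)*(1/357)*655 - 92617) + 85061 = (655/714 - 92617) + 85061 = -66127883/714 + 85061 = -5394329/714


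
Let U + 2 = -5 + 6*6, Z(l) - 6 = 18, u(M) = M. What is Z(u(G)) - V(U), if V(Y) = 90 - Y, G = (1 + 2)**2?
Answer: -37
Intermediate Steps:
G = 9 (G = 3**2 = 9)
Z(l) = 24 (Z(l) = 6 + 18 = 24)
U = 29 (U = -2 + (-5 + 6*6) = -2 + (-5 + 36) = -2 + 31 = 29)
Z(u(G)) - V(U) = 24 - (90 - 1*29) = 24 - (90 - 29) = 24 - 1*61 = 24 - 61 = -37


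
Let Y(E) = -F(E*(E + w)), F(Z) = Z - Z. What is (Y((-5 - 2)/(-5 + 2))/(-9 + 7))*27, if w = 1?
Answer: 0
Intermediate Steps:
F(Z) = 0
Y(E) = 0 (Y(E) = -1*0 = 0)
(Y((-5 - 2)/(-5 + 2))/(-9 + 7))*27 = (0/(-9 + 7))*27 = (0/(-2))*27 = (0*(-½))*27 = 0*27 = 0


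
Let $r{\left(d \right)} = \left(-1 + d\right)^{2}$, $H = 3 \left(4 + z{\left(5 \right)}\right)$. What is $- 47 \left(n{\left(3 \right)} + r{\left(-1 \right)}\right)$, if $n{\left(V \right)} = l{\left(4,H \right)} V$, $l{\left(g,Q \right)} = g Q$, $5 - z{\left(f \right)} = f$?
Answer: $-6956$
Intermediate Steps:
$z{\left(f \right)} = 5 - f$
$H = 12$ ($H = 3 \left(4 + \left(5 - 5\right)\right) = 3 \left(4 + 0\right) = 3 \cdot 4 = 12$)
$l{\left(g,Q \right)} = Q g$
$n{\left(V \right)} = 48 V$ ($n{\left(V \right)} = 12 \cdot 4 V = 48 V$)
$- 47 \left(n{\left(3 \right)} + r{\left(-1 \right)}\right) = - 47 \left(48 \cdot 3 + \left(-1 - 1\right)^{2}\right) = - 47 \left(144 + \left(-2\right)^{2}\right) = - 47 \left(144 + 4\right) = \left(-47\right) 148 = -6956$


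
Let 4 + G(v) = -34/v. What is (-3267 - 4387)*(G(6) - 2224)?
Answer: 51289454/3 ≈ 1.7096e+7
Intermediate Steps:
G(v) = -4 - 34/v
(-3267 - 4387)*(G(6) - 2224) = (-3267 - 4387)*((-4 - 34/6) - 2224) = -7654*((-4 - 34*⅙) - 2224) = -7654*((-4 - 17/3) - 2224) = -7654*(-29/3 - 2224) = -7654*(-6701/3) = 51289454/3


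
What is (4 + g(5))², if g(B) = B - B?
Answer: 16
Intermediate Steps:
g(B) = 0
(4 + g(5))² = (4 + 0)² = 4² = 16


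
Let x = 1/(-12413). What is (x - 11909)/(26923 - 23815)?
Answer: -73913209/19289802 ≈ -3.8317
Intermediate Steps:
x = -1/12413 ≈ -8.0561e-5
(x - 11909)/(26923 - 23815) = (-1/12413 - 11909)/(26923 - 23815) = -147826418/12413/3108 = -147826418/12413*1/3108 = -73913209/19289802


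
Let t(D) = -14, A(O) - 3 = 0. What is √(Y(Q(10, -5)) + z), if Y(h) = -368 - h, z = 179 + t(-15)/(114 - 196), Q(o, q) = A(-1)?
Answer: 11*I*√2665/41 ≈ 13.85*I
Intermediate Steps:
A(O) = 3 (A(O) = 3 + 0 = 3)
Q(o, q) = 3
z = 7346/41 (z = 179 - 14/(114 - 196) = 179 - 14/(-82) = 179 - 14*(-1/82) = 179 + 7/41 = 7346/41 ≈ 179.17)
√(Y(Q(10, -5)) + z) = √((-368 - 1*3) + 7346/41) = √((-368 - 3) + 7346/41) = √(-371 + 7346/41) = √(-7865/41) = 11*I*√2665/41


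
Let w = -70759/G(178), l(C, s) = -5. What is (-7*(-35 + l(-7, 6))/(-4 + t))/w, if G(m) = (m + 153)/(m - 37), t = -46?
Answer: 9268/49885095 ≈ 0.00018579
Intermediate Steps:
G(m) = (153 + m)/(-37 + m)
w = -9977019/331 (w = -70759*(-37 + 178)/(153 + 178) = -70759/(331/141) = -70759/((1/141)*331) = -70759/331/141 = -70759*141/331 = -9977019/331 ≈ -30142.)
(-7*(-35 + l(-7, 6))/(-4 + t))/w = (-7*(-35 - 5)/(-4 - 46))/(-9977019/331) = -(-280)/(-50)*(-331/9977019) = -(-280)*(-1)/50*(-331/9977019) = -7*4/5*(-331/9977019) = -28/5*(-331/9977019) = 9268/49885095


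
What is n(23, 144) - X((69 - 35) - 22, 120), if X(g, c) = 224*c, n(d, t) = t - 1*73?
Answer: -26809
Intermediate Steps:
n(d, t) = -73 + t (n(d, t) = t - 73 = -73 + t)
n(23, 144) - X((69 - 35) - 22, 120) = (-73 + 144) - 224*120 = 71 - 1*26880 = 71 - 26880 = -26809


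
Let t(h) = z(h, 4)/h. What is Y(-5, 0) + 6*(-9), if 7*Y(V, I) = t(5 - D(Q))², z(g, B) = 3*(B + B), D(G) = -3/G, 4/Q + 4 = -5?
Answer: -9306/343 ≈ -27.131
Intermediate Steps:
Q = -4/9 (Q = 4/(-4 - 5) = 4/(-9) = 4*(-⅑) = -4/9 ≈ -0.44444)
z(g, B) = 6*B (z(g, B) = 3*(2*B) = 6*B)
t(h) = 24/h (t(h) = (6*4)/h = 24/h)
Y(V, I) = 9216/343 (Y(V, I) = (24/(5 - (-3)/(-4/9)))²/7 = (24/(5 - (-3)*(-9)/4))²/7 = (24/(5 - 1*27/4))²/7 = (24/(5 - 27/4))²/7 = (24/(-7/4))²/7 = (24*(-4/7))²/7 = (-96/7)²/7 = (⅐)*(9216/49) = 9216/343)
Y(-5, 0) + 6*(-9) = 9216/343 + 6*(-9) = 9216/343 - 54 = -9306/343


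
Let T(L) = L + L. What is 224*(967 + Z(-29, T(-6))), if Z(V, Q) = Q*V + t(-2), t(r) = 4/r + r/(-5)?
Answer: 1471008/5 ≈ 2.9420e+5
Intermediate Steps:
T(L) = 2*L
t(r) = 4/r - r/5 (t(r) = 4/r + r*(-⅕) = 4/r - r/5)
Z(V, Q) = -8/5 + Q*V (Z(V, Q) = Q*V + (4/(-2) - ⅕*(-2)) = Q*V + (4*(-½) + ⅖) = Q*V + (-2 + ⅖) = Q*V - 8/5 = -8/5 + Q*V)
224*(967 + Z(-29, T(-6))) = 224*(967 + (-8/5 + (2*(-6))*(-29))) = 224*(967 + (-8/5 - 12*(-29))) = 224*(967 + (-8/5 + 348)) = 224*(967 + 1732/5) = 224*(6567/5) = 1471008/5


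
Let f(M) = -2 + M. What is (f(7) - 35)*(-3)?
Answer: 90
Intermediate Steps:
(f(7) - 35)*(-3) = ((-2 + 7) - 35)*(-3) = (5 - 35)*(-3) = -30*(-3) = 90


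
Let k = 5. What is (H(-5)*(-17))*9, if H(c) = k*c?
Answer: 3825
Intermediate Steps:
H(c) = 5*c
(H(-5)*(-17))*9 = ((5*(-5))*(-17))*9 = -25*(-17)*9 = 425*9 = 3825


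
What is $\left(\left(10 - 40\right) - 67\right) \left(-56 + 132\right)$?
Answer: $-7372$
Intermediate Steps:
$\left(\left(10 - 40\right) - 67\right) \left(-56 + 132\right) = \left(\left(10 - 40\right) - 67\right) 76 = \left(-30 - 67\right) 76 = \left(-97\right) 76 = -7372$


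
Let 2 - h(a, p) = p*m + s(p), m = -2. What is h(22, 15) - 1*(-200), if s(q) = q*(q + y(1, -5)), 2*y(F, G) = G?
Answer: 89/2 ≈ 44.500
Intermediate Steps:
y(F, G) = G/2
s(q) = q*(-5/2 + q) (s(q) = q*(q + (½)*(-5)) = q*(q - 5/2) = q*(-5/2 + q))
h(a, p) = 2 + 2*p - p*(-5 + 2*p)/2 (h(a, p) = 2 - (p*(-2) + p*(-5 + 2*p)/2) = 2 - (-2*p + p*(-5 + 2*p)/2) = 2 + (2*p - p*(-5 + 2*p)/2) = 2 + 2*p - p*(-5 + 2*p)/2)
h(22, 15) - 1*(-200) = (2 - 1*15² + (9/2)*15) - 1*(-200) = (2 - 1*225 + 135/2) + 200 = (2 - 225 + 135/2) + 200 = -311/2 + 200 = 89/2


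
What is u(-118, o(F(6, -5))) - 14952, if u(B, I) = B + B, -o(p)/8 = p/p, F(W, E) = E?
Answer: -15188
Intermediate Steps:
o(p) = -8 (o(p) = -8*p/p = -8*1 = -8)
u(B, I) = 2*B
u(-118, o(F(6, -5))) - 14952 = 2*(-118) - 14952 = -236 - 14952 = -15188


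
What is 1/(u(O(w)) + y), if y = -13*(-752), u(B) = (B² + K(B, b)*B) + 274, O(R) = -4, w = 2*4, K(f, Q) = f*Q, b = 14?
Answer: 1/10290 ≈ 9.7182e-5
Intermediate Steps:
K(f, Q) = Q*f
w = 8
u(B) = 274 + 15*B² (u(B) = (B² + (14*B)*B) + 274 = (B² + 14*B²) + 274 = 15*B² + 274 = 274 + 15*B²)
y = 9776
1/(u(O(w)) + y) = 1/((274 + 15*(-4)²) + 9776) = 1/((274 + 15*16) + 9776) = 1/((274 + 240) + 9776) = 1/(514 + 9776) = 1/10290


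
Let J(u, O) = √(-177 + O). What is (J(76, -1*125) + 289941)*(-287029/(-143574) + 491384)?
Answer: 6818470344698915/47858 + 70550253445*I*√302/143574 ≈ 1.4247e+11 + 8.5394e+6*I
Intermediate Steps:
(J(76, -1*125) + 289941)*(-287029/(-143574) + 491384) = (√(-177 - 1*125) + 289941)*(-287029/(-143574) + 491384) = (√(-177 - 125) + 289941)*(-287029*(-1/143574) + 491384) = (√(-302) + 289941)*(287029/143574 + 491384) = (I*√302 + 289941)*(70550253445/143574) = (289941 + I*√302)*(70550253445/143574) = 6818470344698915/47858 + 70550253445*I*√302/143574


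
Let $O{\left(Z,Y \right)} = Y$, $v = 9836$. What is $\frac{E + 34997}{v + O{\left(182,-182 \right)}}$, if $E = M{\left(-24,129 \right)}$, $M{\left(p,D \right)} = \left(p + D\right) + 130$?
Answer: $\frac{5872}{1609} \approx 3.6495$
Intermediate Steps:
$M{\left(p,D \right)} = 130 + D + p$ ($M{\left(p,D \right)} = \left(D + p\right) + 130 = 130 + D + p$)
$E = 235$ ($E = 130 + 129 - 24 = 235$)
$\frac{E + 34997}{v + O{\left(182,-182 \right)}} = \frac{235 + 34997}{9836 - 182} = \frac{35232}{9654} = 35232 \cdot \frac{1}{9654} = \frac{5872}{1609}$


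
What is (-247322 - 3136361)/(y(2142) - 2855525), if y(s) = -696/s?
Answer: 1207974831/1019422541 ≈ 1.1850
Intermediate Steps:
(-247322 - 3136361)/(y(2142) - 2855525) = (-247322 - 3136361)/(-696/2142 - 2855525) = -3383683/(-696*1/2142 - 2855525) = -3383683/(-116/357 - 2855525) = -3383683/(-1019422541/357) = -3383683*(-357/1019422541) = 1207974831/1019422541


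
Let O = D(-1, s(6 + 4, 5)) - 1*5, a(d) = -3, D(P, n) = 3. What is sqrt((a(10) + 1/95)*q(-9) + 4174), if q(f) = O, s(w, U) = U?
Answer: 3*sqrt(4191590)/95 ≈ 64.653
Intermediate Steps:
O = -2 (O = 3 - 1*5 = 3 - 5 = -2)
q(f) = -2
sqrt((a(10) + 1/95)*q(-9) + 4174) = sqrt((-3 + 1/95)*(-2) + 4174) = sqrt(-284/95*(-2) + 4174) = sqrt(568/95 + 4174) = sqrt(397098/95) = 3*sqrt(4191590)/95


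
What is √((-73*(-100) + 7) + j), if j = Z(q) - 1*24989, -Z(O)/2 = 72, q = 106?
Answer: I*√17826 ≈ 133.51*I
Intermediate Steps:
Z(O) = -144 (Z(O) = -2*72 = -144)
j = -25133 (j = -144 - 1*24989 = -144 - 24989 = -25133)
√((-73*(-100) + 7) + j) = √((-73*(-100) + 7) - 25133) = √((7300 + 7) - 25133) = √(7307 - 25133) = √(-17826) = I*√17826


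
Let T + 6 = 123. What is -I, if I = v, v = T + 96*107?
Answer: -10389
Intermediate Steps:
T = 117 (T = -6 + 123 = 117)
v = 10389 (v = 117 + 96*107 = 117 + 10272 = 10389)
I = 10389
-I = -1*10389 = -10389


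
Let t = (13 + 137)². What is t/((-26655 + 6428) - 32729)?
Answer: -625/1471 ≈ -0.42488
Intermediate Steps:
t = 22500 (t = 150² = 22500)
t/((-26655 + 6428) - 32729) = 22500/((-26655 + 6428) - 32729) = 22500/(-20227 - 32729) = 22500/(-52956) = 22500*(-1/52956) = -625/1471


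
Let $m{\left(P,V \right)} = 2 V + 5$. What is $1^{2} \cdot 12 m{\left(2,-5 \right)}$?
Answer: $-60$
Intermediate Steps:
$m{\left(P,V \right)} = 5 + 2 V$
$1^{2} \cdot 12 m{\left(2,-5 \right)} = 1^{2} \cdot 12 \left(5 + 2 \left(-5\right)\right) = 1 \cdot 12 \left(5 - 10\right) = 12 \left(-5\right) = -60$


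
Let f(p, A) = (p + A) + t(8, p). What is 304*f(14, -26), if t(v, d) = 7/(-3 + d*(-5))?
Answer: -268432/73 ≈ -3677.2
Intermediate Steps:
t(v, d) = 7/(-3 - 5*d)
f(p, A) = A + p - 7/(3 + 5*p) (f(p, A) = (p + A) - 7/(3 + 5*p) = (A + p) - 7/(3 + 5*p) = A + p - 7/(3 + 5*p))
304*f(14, -26) = 304*((-7 + (3 + 5*14)*(-26 + 14))/(3 + 5*14)) = 304*((-7 + (3 + 70)*(-12))/(3 + 70)) = 304*((-7 + 73*(-12))/73) = 304*((-7 - 876)/73) = 304*((1/73)*(-883)) = 304*(-883/73) = -268432/73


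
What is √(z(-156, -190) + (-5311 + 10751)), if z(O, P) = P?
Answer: 5*√210 ≈ 72.457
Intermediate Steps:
√(z(-156, -190) + (-5311 + 10751)) = √(-190 + (-5311 + 10751)) = √(-190 + 5440) = √5250 = 5*√210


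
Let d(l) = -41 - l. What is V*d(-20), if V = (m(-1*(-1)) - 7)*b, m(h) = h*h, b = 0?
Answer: 0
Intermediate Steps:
m(h) = h**2
V = 0 (V = ((-1*(-1))**2 - 7)*0 = (1**2 - 7)*0 = (1 - 7)*0 = -6*0 = 0)
V*d(-20) = 0*(-41 - 1*(-20)) = 0*(-41 + 20) = 0*(-21) = 0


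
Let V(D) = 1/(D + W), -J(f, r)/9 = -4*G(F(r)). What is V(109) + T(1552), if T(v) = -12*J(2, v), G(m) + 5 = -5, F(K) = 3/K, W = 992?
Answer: 4756321/1101 ≈ 4320.0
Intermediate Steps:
G(m) = -10 (G(m) = -5 - 5 = -10)
J(f, r) = -360 (J(f, r) = -(-36)*(-10) = -9*40 = -360)
T(v) = 4320 (T(v) = -12*(-360) = 4320)
V(D) = 1/(992 + D) (V(D) = 1/(D + 992) = 1/(992 + D))
V(109) + T(1552) = 1/(992 + 109) + 4320 = 1/1101 + 4320 = 4756321/1101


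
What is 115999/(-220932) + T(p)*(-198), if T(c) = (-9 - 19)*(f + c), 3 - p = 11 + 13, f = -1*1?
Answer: -26946750175/220932 ≈ -1.2197e+5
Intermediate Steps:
f = -1
p = -21 (p = 3 - (11 + 13) = 3 - 1*24 = 3 - 24 = -21)
T(c) = 28 - 28*c (T(c) = (-9 - 19)*(-1 + c) = -28*(-1 + c) = 28 - 28*c)
115999/(-220932) + T(p)*(-198) = 115999/(-220932) + (28 - 28*(-21))*(-198) = 115999*(-1/220932) + (28 + 588)*(-198) = -115999/220932 + 616*(-198) = -115999/220932 - 121968 = -26946750175/220932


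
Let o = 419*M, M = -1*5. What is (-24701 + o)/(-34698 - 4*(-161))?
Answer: 13398/17027 ≈ 0.78687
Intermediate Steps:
M = -5
o = -2095 (o = 419*(-5) = -2095)
(-24701 + o)/(-34698 - 4*(-161)) = (-24701 - 2095)/(-34698 - 4*(-161)) = -26796/(-34698 + 644) = -26796/(-34054) = -26796*(-1/34054) = 13398/17027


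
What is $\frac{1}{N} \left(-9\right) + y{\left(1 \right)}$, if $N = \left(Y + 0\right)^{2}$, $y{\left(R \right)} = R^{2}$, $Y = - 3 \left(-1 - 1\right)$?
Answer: $\frac{3}{4} \approx 0.75$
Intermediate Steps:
$Y = 6$ ($Y = \left(-3\right) \left(-2\right) = 6$)
$N = 36$ ($N = \left(6 + 0\right)^{2} = 6^{2} = 36$)
$\frac{1}{N} \left(-9\right) + y{\left(1 \right)} = \frac{1}{36} \left(-9\right) + 1^{2} = \frac{1}{36} \left(-9\right) + 1 = - \frac{1}{4} + 1 = \frac{3}{4}$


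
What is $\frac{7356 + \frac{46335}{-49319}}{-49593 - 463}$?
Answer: $- \frac{362744229}{2468711864} \approx -0.14694$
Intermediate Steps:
$\frac{7356 + \frac{46335}{-49319}}{-49593 - 463} = \frac{7356 + 46335 \left(- \frac{1}{49319}\right)}{-50056} = \left(7356 - \frac{46335}{49319}\right) \left(- \frac{1}{50056}\right) = \frac{362744229}{49319} \left(- \frac{1}{50056}\right) = - \frac{362744229}{2468711864}$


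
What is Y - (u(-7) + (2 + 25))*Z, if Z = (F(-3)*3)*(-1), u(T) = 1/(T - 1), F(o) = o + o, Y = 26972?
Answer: 105953/4 ≈ 26488.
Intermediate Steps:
F(o) = 2*o
u(T) = 1/(-1 + T)
Z = 18 (Z = ((2*(-3))*3)*(-1) = -6*3*(-1) = -18*(-1) = 18)
Y - (u(-7) + (2 + 25))*Z = 26972 - (1/(-1 - 7) + (2 + 25))*18 = 26972 - (1/(-8) + 27)*18 = 26972 - (-⅛ + 27)*18 = 26972 - 215*18/8 = 26972 - 1*1935/4 = 26972 - 1935/4 = 105953/4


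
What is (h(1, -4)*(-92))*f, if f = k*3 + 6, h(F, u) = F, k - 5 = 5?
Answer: -3312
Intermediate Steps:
k = 10 (k = 5 + 5 = 10)
f = 36 (f = 10*3 + 6 = 30 + 6 = 36)
(h(1, -4)*(-92))*f = (1*(-92))*36 = -92*36 = -3312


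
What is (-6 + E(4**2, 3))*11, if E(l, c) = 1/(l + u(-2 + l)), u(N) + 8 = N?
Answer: -131/2 ≈ -65.500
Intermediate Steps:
u(N) = -8 + N
E(l, c) = 1/(-10 + 2*l) (E(l, c) = 1/(l + (-8 + (-2 + l))) = 1/(l + (-10 + l)) = 1/(-10 + 2*l))
(-6 + E(4**2, 3))*11 = (-6 + 1/(2*(-5 + 4**2)))*11 = (-6 + 1/(2*(-5 + 16)))*11 = (-6 + (1/2)/11)*11 = (-6 + (1/2)*(1/11))*11 = (-6 + 1/22)*11 = -131/22*11 = -131/2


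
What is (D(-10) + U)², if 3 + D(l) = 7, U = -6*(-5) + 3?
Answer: 1369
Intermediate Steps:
U = 33 (U = 30 + 3 = 33)
D(l) = 4 (D(l) = -3 + 7 = 4)
(D(-10) + U)² = (4 + 33)² = 37² = 1369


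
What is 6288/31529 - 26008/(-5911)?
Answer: 857174600/186367919 ≈ 4.5994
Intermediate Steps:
6288/31529 - 26008/(-5911) = 6288*(1/31529) - 26008*(-1/5911) = 6288/31529 + 26008/5911 = 857174600/186367919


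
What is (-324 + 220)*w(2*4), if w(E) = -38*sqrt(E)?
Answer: 7904*sqrt(2) ≈ 11178.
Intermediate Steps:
(-324 + 220)*w(2*4) = (-324 + 220)*(-38*2*sqrt(2)) = -(-3952)*sqrt(8) = -(-3952)*2*sqrt(2) = -(-7904)*sqrt(2) = 7904*sqrt(2)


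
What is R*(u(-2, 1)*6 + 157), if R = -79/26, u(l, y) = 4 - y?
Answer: -13825/26 ≈ -531.73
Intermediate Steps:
R = -79/26 (R = -79*1/26 = -79/26 ≈ -3.0385)
R*(u(-2, 1)*6 + 157) = -79*((4 - 1*1)*6 + 157)/26 = -79*((4 - 1)*6 + 157)/26 = -79*(3*6 + 157)/26 = -79*(18 + 157)/26 = -79/26*175 = -13825/26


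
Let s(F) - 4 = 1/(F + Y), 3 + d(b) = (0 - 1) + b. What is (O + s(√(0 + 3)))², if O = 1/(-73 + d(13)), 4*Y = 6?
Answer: 113923/12288 + 127*√3/24 ≈ 18.437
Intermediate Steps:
Y = 3/2 (Y = (¼)*6 = 3/2 ≈ 1.5000)
d(b) = -4 + b (d(b) = -3 + ((0 - 1) + b) = -3 + (-1 + b) = -4 + b)
s(F) = 4 + 1/(3/2 + F) (s(F) = 4 + 1/(F + 3/2) = 4 + 1/(3/2 + F))
O = -1/64 (O = 1/(-73 + (-4 + 13)) = 1/(-73 + 9) = 1/(-64) = -1/64 ≈ -0.015625)
(O + s(√(0 + 3)))² = (-1/64 + 2*(7 + 4*√(0 + 3))/(3 + 2*√(0 + 3)))² = (-1/64 + 2*(7 + 4*√3)/(3 + 2*√3))²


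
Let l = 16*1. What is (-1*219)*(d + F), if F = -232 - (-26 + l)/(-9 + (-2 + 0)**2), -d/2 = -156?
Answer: -17082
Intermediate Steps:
d = 312 (d = -2*(-156) = 312)
l = 16
F = -234 (F = -232 - (-26 + 16)/(-9 + (-2 + 0)**2) = -232 - (-10)/(-9 + (-2)**2) = -232 - (-10)/(-9 + 4) = -232 - (-10)/(-5) = -232 - (-10)*(-1)/5 = -232 - 1*2 = -232 - 2 = -234)
(-1*219)*(d + F) = (-1*219)*(312 - 234) = -219*78 = -17082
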